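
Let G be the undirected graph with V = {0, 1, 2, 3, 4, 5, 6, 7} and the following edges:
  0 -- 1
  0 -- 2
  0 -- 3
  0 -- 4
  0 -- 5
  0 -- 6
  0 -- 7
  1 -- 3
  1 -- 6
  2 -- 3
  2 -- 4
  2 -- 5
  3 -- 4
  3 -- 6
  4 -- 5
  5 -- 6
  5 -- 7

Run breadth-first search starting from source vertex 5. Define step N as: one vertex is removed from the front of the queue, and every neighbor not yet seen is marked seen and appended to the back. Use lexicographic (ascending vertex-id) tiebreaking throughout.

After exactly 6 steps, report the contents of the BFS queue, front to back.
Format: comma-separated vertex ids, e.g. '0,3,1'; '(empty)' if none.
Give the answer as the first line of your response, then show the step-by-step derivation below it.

1,3

step 1: dequeue 5; queue=[0,2,4,6,7]; order=5
step 2: dequeue 0; queue=[2,4,6,7,1,3]; order=5,0
step 3: dequeue 2; queue=[4,6,7,1,3]; order=5,0,2
step 4: dequeue 4; queue=[6,7,1,3]; order=5,0,2,4
step 5: dequeue 6; queue=[7,1,3]; order=5,0,2,4,6
step 6: dequeue 7; queue=[1,3]; order=5,0,2,4,6,7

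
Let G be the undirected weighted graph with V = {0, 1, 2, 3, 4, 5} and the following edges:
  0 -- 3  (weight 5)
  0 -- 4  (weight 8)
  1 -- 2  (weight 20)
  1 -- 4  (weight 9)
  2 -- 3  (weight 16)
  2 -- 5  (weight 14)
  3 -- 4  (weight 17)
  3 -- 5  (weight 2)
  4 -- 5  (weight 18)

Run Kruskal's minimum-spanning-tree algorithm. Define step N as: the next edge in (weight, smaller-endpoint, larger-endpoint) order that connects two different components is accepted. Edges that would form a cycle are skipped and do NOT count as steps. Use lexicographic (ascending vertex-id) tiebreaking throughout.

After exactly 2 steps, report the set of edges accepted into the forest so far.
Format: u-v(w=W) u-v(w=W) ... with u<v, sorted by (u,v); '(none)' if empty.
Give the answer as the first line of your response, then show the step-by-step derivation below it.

0-3(w=5) 3-5(w=2)

step 1: add edge 3-5 (w=2); MST = {3-5(w=2)}
step 2: add edge 0-3 (w=5); MST = {0-3(w=5) 3-5(w=2)}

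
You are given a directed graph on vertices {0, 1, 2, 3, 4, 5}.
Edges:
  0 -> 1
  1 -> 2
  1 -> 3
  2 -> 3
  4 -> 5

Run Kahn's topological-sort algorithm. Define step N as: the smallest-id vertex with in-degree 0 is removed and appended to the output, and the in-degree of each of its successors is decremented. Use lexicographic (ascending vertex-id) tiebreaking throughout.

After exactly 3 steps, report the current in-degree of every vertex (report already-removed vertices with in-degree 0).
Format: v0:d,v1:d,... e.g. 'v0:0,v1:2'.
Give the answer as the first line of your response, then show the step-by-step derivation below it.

v0:0,v1:0,v2:0,v3:0,v4:0,v5:1

step 1: output 0; order=[0]; indeg=(0,0,1,2,0,1)
step 2: output 1; order=[0,1]; indeg=(0,0,0,1,0,1)
step 3: output 2; order=[0,1,2]; indeg=(0,0,0,0,0,1)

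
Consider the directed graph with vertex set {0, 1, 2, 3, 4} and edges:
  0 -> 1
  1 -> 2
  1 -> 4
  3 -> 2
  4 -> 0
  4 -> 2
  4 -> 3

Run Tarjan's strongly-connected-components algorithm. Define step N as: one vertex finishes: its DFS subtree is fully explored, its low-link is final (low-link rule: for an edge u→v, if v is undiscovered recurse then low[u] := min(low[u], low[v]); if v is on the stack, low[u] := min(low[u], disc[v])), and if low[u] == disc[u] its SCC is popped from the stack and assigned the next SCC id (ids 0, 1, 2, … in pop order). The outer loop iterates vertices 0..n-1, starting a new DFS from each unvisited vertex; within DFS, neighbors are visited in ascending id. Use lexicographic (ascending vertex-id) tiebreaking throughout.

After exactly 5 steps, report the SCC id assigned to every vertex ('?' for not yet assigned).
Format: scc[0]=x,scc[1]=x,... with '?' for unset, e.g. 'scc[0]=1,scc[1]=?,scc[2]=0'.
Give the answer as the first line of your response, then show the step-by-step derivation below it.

scc[0]=2,scc[1]=2,scc[2]=0,scc[3]=1,scc[4]=2

step 1: low=(low[0]=0,low[1]=1,low[2]=2,low[3]=?,low[4]=?); scc=(scc[0]=?,scc[1]=?,scc[2]=0,scc[3]=?,scc[4]=?)
step 2: low=(low[0]=0,low[1]=1,low[2]=2,low[3]=4,low[4]=0); scc=(scc[0]=?,scc[1]=?,scc[2]=0,scc[3]=1,scc[4]=?)
step 3: low=(low[0]=0,low[1]=1,low[2]=2,low[3]=4,low[4]=0); scc=(scc[0]=?,scc[1]=?,scc[2]=0,scc[3]=1,scc[4]=?)
step 4: low=(low[0]=0,low[1]=0,low[2]=2,low[3]=4,low[4]=0); scc=(scc[0]=?,scc[1]=?,scc[2]=0,scc[3]=1,scc[4]=?)
step 5: low=(low[0]=0,low[1]=0,low[2]=2,low[3]=4,low[4]=0); scc=(scc[0]=2,scc[1]=2,scc[2]=0,scc[3]=1,scc[4]=2)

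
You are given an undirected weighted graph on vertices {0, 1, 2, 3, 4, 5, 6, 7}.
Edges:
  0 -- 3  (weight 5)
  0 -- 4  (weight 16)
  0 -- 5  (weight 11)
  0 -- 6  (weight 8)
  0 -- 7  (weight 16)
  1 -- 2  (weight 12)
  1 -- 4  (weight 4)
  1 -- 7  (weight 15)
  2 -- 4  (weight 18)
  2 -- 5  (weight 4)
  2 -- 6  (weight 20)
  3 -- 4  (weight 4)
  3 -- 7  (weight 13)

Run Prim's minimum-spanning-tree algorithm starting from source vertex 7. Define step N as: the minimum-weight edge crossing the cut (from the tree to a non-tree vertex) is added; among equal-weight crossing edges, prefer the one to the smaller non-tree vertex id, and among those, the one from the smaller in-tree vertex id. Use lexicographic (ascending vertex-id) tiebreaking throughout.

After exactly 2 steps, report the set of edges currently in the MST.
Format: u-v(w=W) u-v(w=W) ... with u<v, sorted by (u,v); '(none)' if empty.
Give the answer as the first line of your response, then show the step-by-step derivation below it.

3-4(w=4) 3-7(w=13)

step 1: add edge 3-7 (w=13); MST = {3-7(w=13)}
step 2: add edge 3-4 (w=4); MST = {3-4(w=4) 3-7(w=13)}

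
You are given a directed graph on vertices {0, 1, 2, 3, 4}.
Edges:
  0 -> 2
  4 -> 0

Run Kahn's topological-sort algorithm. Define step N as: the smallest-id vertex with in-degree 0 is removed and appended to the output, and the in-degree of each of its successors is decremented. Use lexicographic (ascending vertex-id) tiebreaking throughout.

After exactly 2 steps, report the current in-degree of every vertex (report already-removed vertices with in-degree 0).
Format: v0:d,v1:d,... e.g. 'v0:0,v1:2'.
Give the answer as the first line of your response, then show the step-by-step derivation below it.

v0:1,v1:0,v2:1,v3:0,v4:0

step 1: output 1; order=[1]; indeg=(1,0,1,0,0)
step 2: output 3; order=[1,3]; indeg=(1,0,1,0,0)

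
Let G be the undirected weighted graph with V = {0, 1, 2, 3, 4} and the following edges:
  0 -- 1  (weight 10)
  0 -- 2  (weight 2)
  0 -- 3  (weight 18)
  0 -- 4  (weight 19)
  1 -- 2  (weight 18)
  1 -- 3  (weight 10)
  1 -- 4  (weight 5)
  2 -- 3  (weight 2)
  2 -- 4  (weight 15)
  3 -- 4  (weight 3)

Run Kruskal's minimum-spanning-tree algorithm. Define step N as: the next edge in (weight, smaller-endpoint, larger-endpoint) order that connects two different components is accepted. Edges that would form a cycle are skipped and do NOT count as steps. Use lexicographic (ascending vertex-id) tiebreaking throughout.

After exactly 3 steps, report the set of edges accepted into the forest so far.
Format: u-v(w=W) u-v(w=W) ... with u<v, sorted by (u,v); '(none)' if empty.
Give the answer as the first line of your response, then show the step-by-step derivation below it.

0-2(w=2) 2-3(w=2) 3-4(w=3)

step 1: add edge 0-2 (w=2); MST = {0-2(w=2)}
step 2: add edge 2-3 (w=2); MST = {0-2(w=2) 2-3(w=2)}
step 3: add edge 3-4 (w=3); MST = {0-2(w=2) 2-3(w=2) 3-4(w=3)}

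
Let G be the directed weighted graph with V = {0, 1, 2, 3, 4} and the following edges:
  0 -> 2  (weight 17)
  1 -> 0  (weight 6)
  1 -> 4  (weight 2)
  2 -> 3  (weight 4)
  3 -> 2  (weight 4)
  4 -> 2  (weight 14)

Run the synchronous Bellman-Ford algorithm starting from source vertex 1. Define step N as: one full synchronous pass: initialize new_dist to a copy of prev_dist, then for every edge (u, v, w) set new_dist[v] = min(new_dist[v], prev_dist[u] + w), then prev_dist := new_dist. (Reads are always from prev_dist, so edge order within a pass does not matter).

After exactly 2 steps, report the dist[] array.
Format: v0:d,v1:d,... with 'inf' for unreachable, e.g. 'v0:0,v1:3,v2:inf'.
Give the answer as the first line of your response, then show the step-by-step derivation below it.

v0:6,v1:0,v2:16,v3:inf,v4:2

step 1: dist = v0:6,v1:0,v2:inf,v3:inf,v4:2
step 2: dist = v0:6,v1:0,v2:16,v3:inf,v4:2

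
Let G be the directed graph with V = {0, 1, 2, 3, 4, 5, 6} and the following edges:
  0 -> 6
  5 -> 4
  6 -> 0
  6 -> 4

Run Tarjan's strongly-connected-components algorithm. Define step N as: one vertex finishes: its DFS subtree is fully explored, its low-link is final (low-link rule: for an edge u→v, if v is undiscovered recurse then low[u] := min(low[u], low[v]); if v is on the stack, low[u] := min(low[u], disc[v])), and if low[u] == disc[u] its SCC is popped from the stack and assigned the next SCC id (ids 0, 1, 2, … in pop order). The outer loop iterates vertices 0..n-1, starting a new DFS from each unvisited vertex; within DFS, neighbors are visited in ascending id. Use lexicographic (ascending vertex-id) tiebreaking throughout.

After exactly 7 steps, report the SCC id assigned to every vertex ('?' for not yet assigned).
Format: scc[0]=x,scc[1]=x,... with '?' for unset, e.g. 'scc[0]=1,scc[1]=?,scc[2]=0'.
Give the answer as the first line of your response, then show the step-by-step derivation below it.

scc[0]=1,scc[1]=2,scc[2]=3,scc[3]=4,scc[4]=0,scc[5]=5,scc[6]=1

step 1: low=(low[0]=0,low[1]=?,low[2]=?,low[3]=?,low[4]=2,low[5]=?,low[6]=0); scc=(scc[0]=?,scc[1]=?,scc[2]=?,scc[3]=?,scc[4]=0,scc[5]=?,scc[6]=?)
step 2: low=(low[0]=0,low[1]=?,low[2]=?,low[3]=?,low[4]=2,low[5]=?,low[6]=0); scc=(scc[0]=?,scc[1]=?,scc[2]=?,scc[3]=?,scc[4]=0,scc[5]=?,scc[6]=?)
step 3: low=(low[0]=0,low[1]=?,low[2]=?,low[3]=?,low[4]=2,low[5]=?,low[6]=0); scc=(scc[0]=1,scc[1]=?,scc[2]=?,scc[3]=?,scc[4]=0,scc[5]=?,scc[6]=1)
step 4: low=(low[0]=0,low[1]=3,low[2]=?,low[3]=?,low[4]=2,low[5]=?,low[6]=0); scc=(scc[0]=1,scc[1]=2,scc[2]=?,scc[3]=?,scc[4]=0,scc[5]=?,scc[6]=1)
step 5: low=(low[0]=0,low[1]=3,low[2]=4,low[3]=?,low[4]=2,low[5]=?,low[6]=0); scc=(scc[0]=1,scc[1]=2,scc[2]=3,scc[3]=?,scc[4]=0,scc[5]=?,scc[6]=1)
step 6: low=(low[0]=0,low[1]=3,low[2]=4,low[3]=5,low[4]=2,low[5]=?,low[6]=0); scc=(scc[0]=1,scc[1]=2,scc[2]=3,scc[3]=4,scc[4]=0,scc[5]=?,scc[6]=1)
step 7: low=(low[0]=0,low[1]=3,low[2]=4,low[3]=5,low[4]=2,low[5]=6,low[6]=0); scc=(scc[0]=1,scc[1]=2,scc[2]=3,scc[3]=4,scc[4]=0,scc[5]=5,scc[6]=1)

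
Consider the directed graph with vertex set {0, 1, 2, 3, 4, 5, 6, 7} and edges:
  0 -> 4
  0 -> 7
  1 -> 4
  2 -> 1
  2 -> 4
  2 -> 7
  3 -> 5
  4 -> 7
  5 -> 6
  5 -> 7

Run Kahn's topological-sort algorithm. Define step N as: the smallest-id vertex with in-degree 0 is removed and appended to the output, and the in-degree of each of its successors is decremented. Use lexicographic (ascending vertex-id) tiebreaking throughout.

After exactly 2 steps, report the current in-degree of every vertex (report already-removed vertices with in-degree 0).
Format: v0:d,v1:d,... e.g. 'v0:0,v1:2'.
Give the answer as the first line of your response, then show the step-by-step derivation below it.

v0:0,v1:0,v2:0,v3:0,v4:1,v5:1,v6:1,v7:2

step 1: output 0; order=[0]; indeg=(0,1,0,0,2,1,1,3)
step 2: output 2; order=[0,2]; indeg=(0,0,0,0,1,1,1,2)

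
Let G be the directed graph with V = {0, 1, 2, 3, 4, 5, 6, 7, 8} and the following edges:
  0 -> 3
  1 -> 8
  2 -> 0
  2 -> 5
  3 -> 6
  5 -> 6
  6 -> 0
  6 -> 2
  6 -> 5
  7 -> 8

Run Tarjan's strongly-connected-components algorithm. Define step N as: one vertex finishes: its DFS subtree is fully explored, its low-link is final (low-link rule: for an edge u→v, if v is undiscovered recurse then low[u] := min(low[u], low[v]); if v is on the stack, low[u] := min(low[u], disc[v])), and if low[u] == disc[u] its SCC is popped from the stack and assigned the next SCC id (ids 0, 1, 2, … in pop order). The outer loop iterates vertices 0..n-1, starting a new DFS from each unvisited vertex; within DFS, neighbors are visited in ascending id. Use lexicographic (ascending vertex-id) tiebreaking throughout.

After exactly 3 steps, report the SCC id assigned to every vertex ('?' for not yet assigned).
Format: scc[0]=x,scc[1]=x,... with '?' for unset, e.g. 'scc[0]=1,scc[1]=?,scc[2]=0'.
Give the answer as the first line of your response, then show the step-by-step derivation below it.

scc[0]=?,scc[1]=?,scc[2]=?,scc[3]=?,scc[4]=?,scc[5]=?,scc[6]=?,scc[7]=?,scc[8]=?

step 1: low=(low[0]=0,low[1]=?,low[2]=0,low[3]=1,low[4]=?,low[5]=2,low[6]=0,low[7]=?,low[8]=?); scc=(scc[0]=?,scc[1]=?,scc[2]=?,scc[3]=?,scc[4]=?,scc[5]=?,scc[6]=?,scc[7]=?,scc[8]=?)
step 2: low=(low[0]=0,low[1]=?,low[2]=0,low[3]=1,low[4]=?,low[5]=2,low[6]=0,low[7]=?,low[8]=?); scc=(scc[0]=?,scc[1]=?,scc[2]=?,scc[3]=?,scc[4]=?,scc[5]=?,scc[6]=?,scc[7]=?,scc[8]=?)
step 3: low=(low[0]=0,low[1]=?,low[2]=0,low[3]=1,low[4]=?,low[5]=2,low[6]=0,low[7]=?,low[8]=?); scc=(scc[0]=?,scc[1]=?,scc[2]=?,scc[3]=?,scc[4]=?,scc[5]=?,scc[6]=?,scc[7]=?,scc[8]=?)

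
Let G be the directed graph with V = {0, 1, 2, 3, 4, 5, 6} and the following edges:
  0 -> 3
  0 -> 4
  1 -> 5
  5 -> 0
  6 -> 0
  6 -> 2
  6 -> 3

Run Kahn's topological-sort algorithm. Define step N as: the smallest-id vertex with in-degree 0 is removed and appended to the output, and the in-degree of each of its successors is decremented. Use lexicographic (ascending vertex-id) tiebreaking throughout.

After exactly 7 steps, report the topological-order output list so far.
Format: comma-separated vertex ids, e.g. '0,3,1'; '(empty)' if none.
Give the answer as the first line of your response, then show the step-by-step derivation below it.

1,5,6,0,2,3,4

step 1: output 1; order=[1]; indeg=(2,0,1,2,1,0,0)
step 2: output 5; order=[1,5]; indeg=(1,0,1,2,1,0,0)
step 3: output 6; order=[1,5,6]; indeg=(0,0,0,1,1,0,0)
step 4: output 0; order=[1,5,6,0]; indeg=(0,0,0,0,0,0,0)
step 5: output 2; order=[1,5,6,0,2]; indeg=(0,0,0,0,0,0,0)
step 6: output 3; order=[1,5,6,0,2,3]; indeg=(0,0,0,0,0,0,0)
step 7: output 4; order=[1,5,6,0,2,3,4]; indeg=(0,0,0,0,0,0,0)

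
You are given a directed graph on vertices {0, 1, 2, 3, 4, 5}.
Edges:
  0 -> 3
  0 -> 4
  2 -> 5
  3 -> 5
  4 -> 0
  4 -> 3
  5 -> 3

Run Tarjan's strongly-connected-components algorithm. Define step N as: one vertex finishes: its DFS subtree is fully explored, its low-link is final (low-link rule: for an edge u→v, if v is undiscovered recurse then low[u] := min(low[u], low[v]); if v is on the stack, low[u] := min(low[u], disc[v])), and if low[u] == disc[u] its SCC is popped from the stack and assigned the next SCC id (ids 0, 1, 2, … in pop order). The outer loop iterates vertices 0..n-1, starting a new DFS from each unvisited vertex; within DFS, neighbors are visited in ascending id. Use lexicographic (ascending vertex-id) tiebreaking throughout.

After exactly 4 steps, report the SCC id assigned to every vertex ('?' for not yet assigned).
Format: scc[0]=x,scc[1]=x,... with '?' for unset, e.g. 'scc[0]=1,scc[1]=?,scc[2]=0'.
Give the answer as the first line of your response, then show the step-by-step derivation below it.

scc[0]=1,scc[1]=?,scc[2]=?,scc[3]=0,scc[4]=1,scc[5]=0

step 1: low=(low[0]=0,low[1]=?,low[2]=?,low[3]=1,low[4]=?,low[5]=1); scc=(scc[0]=?,scc[1]=?,scc[2]=?,scc[3]=?,scc[4]=?,scc[5]=?)
step 2: low=(low[0]=0,low[1]=?,low[2]=?,low[3]=1,low[4]=?,low[5]=1); scc=(scc[0]=?,scc[1]=?,scc[2]=?,scc[3]=0,scc[4]=?,scc[5]=0)
step 3: low=(low[0]=0,low[1]=?,low[2]=?,low[3]=1,low[4]=0,low[5]=1); scc=(scc[0]=?,scc[1]=?,scc[2]=?,scc[3]=0,scc[4]=?,scc[5]=0)
step 4: low=(low[0]=0,low[1]=?,low[2]=?,low[3]=1,low[4]=0,low[5]=1); scc=(scc[0]=1,scc[1]=?,scc[2]=?,scc[3]=0,scc[4]=1,scc[5]=0)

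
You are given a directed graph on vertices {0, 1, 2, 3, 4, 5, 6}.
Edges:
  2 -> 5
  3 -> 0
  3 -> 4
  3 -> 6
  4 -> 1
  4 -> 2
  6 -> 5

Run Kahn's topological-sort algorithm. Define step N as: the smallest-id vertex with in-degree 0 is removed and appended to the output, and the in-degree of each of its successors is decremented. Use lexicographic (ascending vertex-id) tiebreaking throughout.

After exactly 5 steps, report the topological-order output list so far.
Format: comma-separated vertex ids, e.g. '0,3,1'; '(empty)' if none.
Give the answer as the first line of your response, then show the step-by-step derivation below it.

3,0,4,1,2

step 1: output 3; order=[3]; indeg=(0,1,1,0,0,2,0)
step 2: output 0; order=[3,0]; indeg=(0,1,1,0,0,2,0)
step 3: output 4; order=[3,0,4]; indeg=(0,0,0,0,0,2,0)
step 4: output 1; order=[3,0,4,1]; indeg=(0,0,0,0,0,2,0)
step 5: output 2; order=[3,0,4,1,2]; indeg=(0,0,0,0,0,1,0)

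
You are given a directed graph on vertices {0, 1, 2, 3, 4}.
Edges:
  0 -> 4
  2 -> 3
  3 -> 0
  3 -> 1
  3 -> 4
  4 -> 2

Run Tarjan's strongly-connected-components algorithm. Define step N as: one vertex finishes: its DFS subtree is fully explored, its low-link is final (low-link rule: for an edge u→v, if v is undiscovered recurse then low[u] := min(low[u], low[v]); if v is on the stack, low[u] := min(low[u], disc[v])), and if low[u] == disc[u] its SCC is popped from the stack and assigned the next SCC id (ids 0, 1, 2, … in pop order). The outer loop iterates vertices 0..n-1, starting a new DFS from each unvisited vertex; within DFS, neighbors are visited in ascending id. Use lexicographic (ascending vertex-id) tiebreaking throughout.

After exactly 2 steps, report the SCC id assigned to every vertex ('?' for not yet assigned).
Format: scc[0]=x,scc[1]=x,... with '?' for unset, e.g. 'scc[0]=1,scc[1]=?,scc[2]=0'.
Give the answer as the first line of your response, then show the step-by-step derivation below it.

scc[0]=?,scc[1]=0,scc[2]=?,scc[3]=?,scc[4]=?

step 1: low=(low[0]=0,low[1]=4,low[2]=2,low[3]=0,low[4]=1); scc=(scc[0]=?,scc[1]=0,scc[2]=?,scc[3]=?,scc[4]=?)
step 2: low=(low[0]=0,low[1]=4,low[2]=2,low[3]=0,low[4]=1); scc=(scc[0]=?,scc[1]=0,scc[2]=?,scc[3]=?,scc[4]=?)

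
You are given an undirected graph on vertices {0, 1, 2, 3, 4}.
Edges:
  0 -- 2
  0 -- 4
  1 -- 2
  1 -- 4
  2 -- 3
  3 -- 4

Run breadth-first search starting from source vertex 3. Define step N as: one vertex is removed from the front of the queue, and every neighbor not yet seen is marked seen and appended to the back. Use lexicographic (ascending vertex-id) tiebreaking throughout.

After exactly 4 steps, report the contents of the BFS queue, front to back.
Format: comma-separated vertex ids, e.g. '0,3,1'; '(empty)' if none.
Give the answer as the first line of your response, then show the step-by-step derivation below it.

1

step 1: dequeue 3; queue=[2,4]; order=3
step 2: dequeue 2; queue=[4,0,1]; order=3,2
step 3: dequeue 4; queue=[0,1]; order=3,2,4
step 4: dequeue 0; queue=[1]; order=3,2,4,0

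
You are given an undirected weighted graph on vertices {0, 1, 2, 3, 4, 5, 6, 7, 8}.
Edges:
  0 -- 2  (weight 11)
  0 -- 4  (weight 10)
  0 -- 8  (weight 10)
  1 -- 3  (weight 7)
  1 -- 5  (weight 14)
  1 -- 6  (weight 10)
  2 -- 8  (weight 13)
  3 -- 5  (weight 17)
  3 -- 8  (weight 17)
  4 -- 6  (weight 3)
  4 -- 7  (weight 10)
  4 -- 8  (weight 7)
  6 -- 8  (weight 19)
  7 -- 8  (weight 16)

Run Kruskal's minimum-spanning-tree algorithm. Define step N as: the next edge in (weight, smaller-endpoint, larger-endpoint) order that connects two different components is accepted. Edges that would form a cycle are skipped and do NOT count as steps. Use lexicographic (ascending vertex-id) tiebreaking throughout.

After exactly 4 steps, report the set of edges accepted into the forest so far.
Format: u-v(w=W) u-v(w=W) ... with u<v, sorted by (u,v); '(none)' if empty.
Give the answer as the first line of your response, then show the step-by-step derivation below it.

0-4(w=10) 1-3(w=7) 4-6(w=3) 4-8(w=7)

step 1: add edge 4-6 (w=3); MST = {4-6(w=3)}
step 2: add edge 1-3 (w=7); MST = {1-3(w=7) 4-6(w=3)}
step 3: add edge 4-8 (w=7); MST = {1-3(w=7) 4-6(w=3) 4-8(w=7)}
step 4: add edge 0-4 (w=10); MST = {0-4(w=10) 1-3(w=7) 4-6(w=3) 4-8(w=7)}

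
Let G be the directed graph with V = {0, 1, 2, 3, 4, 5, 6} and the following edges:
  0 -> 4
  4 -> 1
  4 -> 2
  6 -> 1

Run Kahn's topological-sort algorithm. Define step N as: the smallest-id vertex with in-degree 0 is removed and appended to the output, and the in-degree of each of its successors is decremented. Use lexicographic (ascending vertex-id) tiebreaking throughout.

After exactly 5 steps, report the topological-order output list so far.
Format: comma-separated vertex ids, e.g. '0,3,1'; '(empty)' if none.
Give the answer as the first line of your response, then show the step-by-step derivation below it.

0,3,4,2,5

step 1: output 0; order=[0]; indeg=(0,2,1,0,0,0,0)
step 2: output 3; order=[0,3]; indeg=(0,2,1,0,0,0,0)
step 3: output 4; order=[0,3,4]; indeg=(0,1,0,0,0,0,0)
step 4: output 2; order=[0,3,4,2]; indeg=(0,1,0,0,0,0,0)
step 5: output 5; order=[0,3,4,2,5]; indeg=(0,1,0,0,0,0,0)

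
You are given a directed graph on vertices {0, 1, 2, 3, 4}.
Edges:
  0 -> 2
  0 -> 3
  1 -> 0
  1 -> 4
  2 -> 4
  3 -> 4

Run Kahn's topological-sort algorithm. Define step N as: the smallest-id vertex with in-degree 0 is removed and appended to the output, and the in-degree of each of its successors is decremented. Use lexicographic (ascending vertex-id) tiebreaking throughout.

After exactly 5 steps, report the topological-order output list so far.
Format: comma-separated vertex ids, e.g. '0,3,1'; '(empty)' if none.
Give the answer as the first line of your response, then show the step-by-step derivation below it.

1,0,2,3,4

step 1: output 1; order=[1]; indeg=(0,0,1,1,2)
step 2: output 0; order=[1,0]; indeg=(0,0,0,0,2)
step 3: output 2; order=[1,0,2]; indeg=(0,0,0,0,1)
step 4: output 3; order=[1,0,2,3]; indeg=(0,0,0,0,0)
step 5: output 4; order=[1,0,2,3,4]; indeg=(0,0,0,0,0)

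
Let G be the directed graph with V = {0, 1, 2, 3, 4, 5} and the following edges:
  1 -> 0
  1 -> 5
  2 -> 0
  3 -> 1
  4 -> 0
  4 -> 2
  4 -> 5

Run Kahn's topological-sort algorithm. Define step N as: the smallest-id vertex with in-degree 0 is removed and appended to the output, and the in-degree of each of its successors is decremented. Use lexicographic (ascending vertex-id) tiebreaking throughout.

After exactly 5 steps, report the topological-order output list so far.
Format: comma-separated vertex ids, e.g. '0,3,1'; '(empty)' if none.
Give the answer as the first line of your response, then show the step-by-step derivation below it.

3,1,4,2,0

step 1: output 3; order=[3]; indeg=(3,0,1,0,0,2)
step 2: output 1; order=[3,1]; indeg=(2,0,1,0,0,1)
step 3: output 4; order=[3,1,4]; indeg=(1,0,0,0,0,0)
step 4: output 2; order=[3,1,4,2]; indeg=(0,0,0,0,0,0)
step 5: output 0; order=[3,1,4,2,0]; indeg=(0,0,0,0,0,0)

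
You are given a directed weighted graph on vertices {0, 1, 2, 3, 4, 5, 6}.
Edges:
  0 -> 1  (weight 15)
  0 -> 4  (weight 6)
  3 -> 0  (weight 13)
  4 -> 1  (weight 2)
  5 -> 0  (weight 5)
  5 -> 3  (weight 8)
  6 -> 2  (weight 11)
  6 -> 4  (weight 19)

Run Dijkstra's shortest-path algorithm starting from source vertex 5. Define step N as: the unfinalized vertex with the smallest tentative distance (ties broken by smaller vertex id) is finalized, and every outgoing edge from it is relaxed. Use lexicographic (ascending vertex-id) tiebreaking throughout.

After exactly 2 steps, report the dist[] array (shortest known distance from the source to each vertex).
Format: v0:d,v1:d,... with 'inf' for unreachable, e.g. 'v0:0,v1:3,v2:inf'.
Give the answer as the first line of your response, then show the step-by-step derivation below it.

v0:5,v1:20,v2:inf,v3:8,v4:11,v5:0,v6:inf

step 1: dist = v0:5,v1:inf,v2:inf,v3:8,v4:inf,v5:0,v6:inf
step 2: dist = v0:5,v1:20,v2:inf,v3:8,v4:11,v5:0,v6:inf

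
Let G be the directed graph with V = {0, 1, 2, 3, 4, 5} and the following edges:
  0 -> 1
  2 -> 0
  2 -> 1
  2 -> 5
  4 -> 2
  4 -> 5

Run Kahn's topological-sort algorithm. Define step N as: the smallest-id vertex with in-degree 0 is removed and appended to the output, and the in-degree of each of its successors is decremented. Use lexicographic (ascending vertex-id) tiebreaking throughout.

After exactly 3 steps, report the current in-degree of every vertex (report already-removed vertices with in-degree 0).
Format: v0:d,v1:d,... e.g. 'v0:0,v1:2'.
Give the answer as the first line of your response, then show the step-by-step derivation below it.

v0:0,v1:1,v2:0,v3:0,v4:0,v5:0

step 1: output 3; order=[3]; indeg=(1,2,1,0,0,2)
step 2: output 4; order=[3,4]; indeg=(1,2,0,0,0,1)
step 3: output 2; order=[3,4,2]; indeg=(0,1,0,0,0,0)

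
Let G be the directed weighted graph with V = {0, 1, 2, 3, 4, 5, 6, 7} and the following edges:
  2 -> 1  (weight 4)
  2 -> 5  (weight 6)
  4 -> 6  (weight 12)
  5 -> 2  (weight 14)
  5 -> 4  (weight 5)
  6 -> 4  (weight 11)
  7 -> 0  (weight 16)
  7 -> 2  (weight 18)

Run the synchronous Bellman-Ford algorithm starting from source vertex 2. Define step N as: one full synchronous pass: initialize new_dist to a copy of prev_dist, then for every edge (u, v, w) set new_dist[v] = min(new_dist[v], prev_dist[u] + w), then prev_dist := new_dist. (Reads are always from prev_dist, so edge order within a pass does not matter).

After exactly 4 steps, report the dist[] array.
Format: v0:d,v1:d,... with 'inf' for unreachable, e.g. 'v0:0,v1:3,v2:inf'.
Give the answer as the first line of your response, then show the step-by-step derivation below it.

v0:inf,v1:4,v2:0,v3:inf,v4:11,v5:6,v6:23,v7:inf

step 1: dist = v0:inf,v1:4,v2:0,v3:inf,v4:inf,v5:6,v6:inf,v7:inf
step 2: dist = v0:inf,v1:4,v2:0,v3:inf,v4:11,v5:6,v6:inf,v7:inf
step 3: dist = v0:inf,v1:4,v2:0,v3:inf,v4:11,v5:6,v6:23,v7:inf
step 4: dist = v0:inf,v1:4,v2:0,v3:inf,v4:11,v5:6,v6:23,v7:inf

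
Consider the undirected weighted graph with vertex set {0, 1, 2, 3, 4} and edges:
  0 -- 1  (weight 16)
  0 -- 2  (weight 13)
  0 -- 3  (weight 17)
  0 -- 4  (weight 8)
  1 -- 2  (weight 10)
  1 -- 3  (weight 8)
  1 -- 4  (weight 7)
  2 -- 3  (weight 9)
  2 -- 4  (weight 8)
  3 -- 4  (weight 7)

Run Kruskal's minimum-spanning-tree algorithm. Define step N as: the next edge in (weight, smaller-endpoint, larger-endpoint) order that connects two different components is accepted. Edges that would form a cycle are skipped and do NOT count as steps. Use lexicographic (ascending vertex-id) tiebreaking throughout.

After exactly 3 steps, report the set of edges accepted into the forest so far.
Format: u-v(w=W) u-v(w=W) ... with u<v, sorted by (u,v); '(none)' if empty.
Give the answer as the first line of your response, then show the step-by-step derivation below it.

0-4(w=8) 1-4(w=7) 3-4(w=7)

step 1: add edge 1-4 (w=7); MST = {1-4(w=7)}
step 2: add edge 3-4 (w=7); MST = {1-4(w=7) 3-4(w=7)}
step 3: add edge 0-4 (w=8); MST = {0-4(w=8) 1-4(w=7) 3-4(w=7)}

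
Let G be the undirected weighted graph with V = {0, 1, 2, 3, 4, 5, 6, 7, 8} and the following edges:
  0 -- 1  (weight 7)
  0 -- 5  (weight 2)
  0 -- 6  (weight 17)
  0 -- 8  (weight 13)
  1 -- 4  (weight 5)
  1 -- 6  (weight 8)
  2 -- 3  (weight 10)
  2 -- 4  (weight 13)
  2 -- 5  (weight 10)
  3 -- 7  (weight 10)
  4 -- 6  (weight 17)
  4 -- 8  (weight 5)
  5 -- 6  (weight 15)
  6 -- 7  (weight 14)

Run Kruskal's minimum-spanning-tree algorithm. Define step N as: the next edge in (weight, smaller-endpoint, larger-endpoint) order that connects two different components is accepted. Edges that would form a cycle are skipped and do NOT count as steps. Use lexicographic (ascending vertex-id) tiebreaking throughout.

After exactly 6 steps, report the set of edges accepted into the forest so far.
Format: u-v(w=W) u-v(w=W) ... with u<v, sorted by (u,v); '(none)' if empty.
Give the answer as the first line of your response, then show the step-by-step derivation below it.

0-1(w=7) 0-5(w=2) 1-4(w=5) 1-6(w=8) 2-3(w=10) 4-8(w=5)

step 1: add edge 0-5 (w=2); MST = {0-5(w=2)}
step 2: add edge 1-4 (w=5); MST = {0-5(w=2) 1-4(w=5)}
step 3: add edge 4-8 (w=5); MST = {0-5(w=2) 1-4(w=5) 4-8(w=5)}
step 4: add edge 0-1 (w=7); MST = {0-1(w=7) 0-5(w=2) 1-4(w=5) 4-8(w=5)}
step 5: add edge 1-6 (w=8); MST = {0-1(w=7) 0-5(w=2) 1-4(w=5) 1-6(w=8) 4-8(w=5)}
step 6: add edge 2-3 (w=10); MST = {0-1(w=7) 0-5(w=2) 1-4(w=5) 1-6(w=8) 2-3(w=10) 4-8(w=5)}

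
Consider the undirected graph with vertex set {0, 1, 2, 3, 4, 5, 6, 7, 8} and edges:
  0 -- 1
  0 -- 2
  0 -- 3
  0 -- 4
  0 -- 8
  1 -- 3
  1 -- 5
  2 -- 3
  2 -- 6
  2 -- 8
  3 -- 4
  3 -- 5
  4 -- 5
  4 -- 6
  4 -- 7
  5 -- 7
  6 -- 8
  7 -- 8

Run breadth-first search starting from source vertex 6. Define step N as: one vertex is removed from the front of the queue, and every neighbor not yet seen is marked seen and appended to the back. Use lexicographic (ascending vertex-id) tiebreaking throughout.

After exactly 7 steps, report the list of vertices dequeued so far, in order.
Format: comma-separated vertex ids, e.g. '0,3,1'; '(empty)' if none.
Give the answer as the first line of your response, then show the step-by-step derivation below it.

6,2,4,8,0,3,5

step 1: dequeue 6; queue=[2,4,8]; order=6
step 2: dequeue 2; queue=[4,8,0,3]; order=6,2
step 3: dequeue 4; queue=[8,0,3,5,7]; order=6,2,4
step 4: dequeue 8; queue=[0,3,5,7]; order=6,2,4,8
step 5: dequeue 0; queue=[3,5,7,1]; order=6,2,4,8,0
step 6: dequeue 3; queue=[5,7,1]; order=6,2,4,8,0,3
step 7: dequeue 5; queue=[7,1]; order=6,2,4,8,0,3,5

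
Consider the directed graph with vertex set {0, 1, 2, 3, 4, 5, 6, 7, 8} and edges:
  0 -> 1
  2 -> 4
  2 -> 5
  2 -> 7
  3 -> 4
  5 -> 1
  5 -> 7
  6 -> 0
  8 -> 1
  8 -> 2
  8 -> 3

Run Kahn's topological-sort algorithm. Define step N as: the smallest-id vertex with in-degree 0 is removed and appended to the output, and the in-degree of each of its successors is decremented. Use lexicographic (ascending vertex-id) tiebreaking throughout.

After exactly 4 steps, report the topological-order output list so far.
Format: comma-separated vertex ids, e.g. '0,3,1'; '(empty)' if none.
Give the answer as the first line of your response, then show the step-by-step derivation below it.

6,0,8,2

step 1: output 6; order=[6]; indeg=(0,3,1,1,2,1,0,2,0)
step 2: output 0; order=[6,0]; indeg=(0,2,1,1,2,1,0,2,0)
step 3: output 8; order=[6,0,8]; indeg=(0,1,0,0,2,1,0,2,0)
step 4: output 2; order=[6,0,8,2]; indeg=(0,1,0,0,1,0,0,1,0)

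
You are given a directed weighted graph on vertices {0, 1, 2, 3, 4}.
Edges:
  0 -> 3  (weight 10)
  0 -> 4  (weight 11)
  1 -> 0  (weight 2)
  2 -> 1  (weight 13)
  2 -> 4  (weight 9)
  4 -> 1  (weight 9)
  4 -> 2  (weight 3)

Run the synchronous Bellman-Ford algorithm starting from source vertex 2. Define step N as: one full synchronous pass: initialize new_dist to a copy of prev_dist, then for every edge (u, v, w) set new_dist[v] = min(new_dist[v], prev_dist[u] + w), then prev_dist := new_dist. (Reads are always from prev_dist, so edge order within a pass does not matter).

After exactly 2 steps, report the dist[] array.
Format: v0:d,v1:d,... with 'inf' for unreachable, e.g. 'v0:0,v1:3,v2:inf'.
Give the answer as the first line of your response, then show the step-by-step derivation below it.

v0:15,v1:13,v2:0,v3:inf,v4:9

step 1: dist = v0:inf,v1:13,v2:0,v3:inf,v4:9
step 2: dist = v0:15,v1:13,v2:0,v3:inf,v4:9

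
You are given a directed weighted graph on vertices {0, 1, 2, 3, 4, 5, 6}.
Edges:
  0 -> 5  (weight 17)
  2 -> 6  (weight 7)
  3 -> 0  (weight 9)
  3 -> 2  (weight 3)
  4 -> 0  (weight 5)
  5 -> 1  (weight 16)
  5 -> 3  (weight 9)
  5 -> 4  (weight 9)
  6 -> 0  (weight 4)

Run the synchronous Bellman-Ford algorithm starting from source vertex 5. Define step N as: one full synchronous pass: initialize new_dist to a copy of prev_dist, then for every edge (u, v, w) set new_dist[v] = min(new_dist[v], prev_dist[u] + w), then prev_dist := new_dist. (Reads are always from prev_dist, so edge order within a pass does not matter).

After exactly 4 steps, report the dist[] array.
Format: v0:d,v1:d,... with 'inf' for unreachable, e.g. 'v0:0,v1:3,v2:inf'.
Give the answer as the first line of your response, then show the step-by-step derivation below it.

v0:14,v1:16,v2:12,v3:9,v4:9,v5:0,v6:19

step 1: dist = v0:inf,v1:16,v2:inf,v3:9,v4:9,v5:0,v6:inf
step 2: dist = v0:14,v1:16,v2:12,v3:9,v4:9,v5:0,v6:inf
step 3: dist = v0:14,v1:16,v2:12,v3:9,v4:9,v5:0,v6:19
step 4: dist = v0:14,v1:16,v2:12,v3:9,v4:9,v5:0,v6:19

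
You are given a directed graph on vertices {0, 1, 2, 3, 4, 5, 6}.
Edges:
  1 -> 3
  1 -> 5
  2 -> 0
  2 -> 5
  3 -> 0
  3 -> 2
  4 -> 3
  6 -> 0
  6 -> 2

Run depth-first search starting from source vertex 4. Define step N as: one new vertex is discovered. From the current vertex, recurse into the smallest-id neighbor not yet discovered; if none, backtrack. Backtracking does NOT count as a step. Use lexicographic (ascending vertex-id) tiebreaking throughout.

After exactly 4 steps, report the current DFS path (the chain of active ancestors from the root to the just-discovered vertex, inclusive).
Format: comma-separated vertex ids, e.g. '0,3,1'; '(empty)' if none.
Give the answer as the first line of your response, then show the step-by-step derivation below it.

4,3,2

step 1: discover 4; path=4; order=4
step 2: discover 3; path=4>3; order=4,3
step 3: discover 0; path=4>3>0; order=4,3,0
step 4: discover 2; path=4>3>2; order=4,3,0,2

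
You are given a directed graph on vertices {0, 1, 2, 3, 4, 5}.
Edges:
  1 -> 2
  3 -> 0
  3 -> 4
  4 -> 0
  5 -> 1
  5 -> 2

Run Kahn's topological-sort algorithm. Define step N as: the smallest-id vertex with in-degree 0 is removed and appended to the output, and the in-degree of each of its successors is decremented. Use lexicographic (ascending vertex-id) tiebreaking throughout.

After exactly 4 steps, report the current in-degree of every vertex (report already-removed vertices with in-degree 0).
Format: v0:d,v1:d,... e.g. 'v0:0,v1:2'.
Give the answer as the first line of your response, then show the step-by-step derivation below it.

v0:0,v1:0,v2:1,v3:0,v4:0,v5:0

step 1: output 3; order=[3]; indeg=(1,1,2,0,0,0)
step 2: output 4; order=[3,4]; indeg=(0,1,2,0,0,0)
step 3: output 0; order=[3,4,0]; indeg=(0,1,2,0,0,0)
step 4: output 5; order=[3,4,0,5]; indeg=(0,0,1,0,0,0)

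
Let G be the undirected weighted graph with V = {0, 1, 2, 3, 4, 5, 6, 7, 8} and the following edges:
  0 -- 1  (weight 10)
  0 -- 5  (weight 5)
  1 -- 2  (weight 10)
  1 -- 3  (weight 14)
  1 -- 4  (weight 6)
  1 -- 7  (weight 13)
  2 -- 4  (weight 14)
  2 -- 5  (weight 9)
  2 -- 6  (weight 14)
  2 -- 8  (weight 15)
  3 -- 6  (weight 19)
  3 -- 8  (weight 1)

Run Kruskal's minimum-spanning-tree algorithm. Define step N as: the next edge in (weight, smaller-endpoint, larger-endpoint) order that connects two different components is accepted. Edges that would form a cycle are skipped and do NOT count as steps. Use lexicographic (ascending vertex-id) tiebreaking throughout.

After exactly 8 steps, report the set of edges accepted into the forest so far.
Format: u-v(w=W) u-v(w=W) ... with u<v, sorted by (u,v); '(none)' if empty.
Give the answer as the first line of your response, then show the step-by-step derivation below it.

0-1(w=10) 0-5(w=5) 1-3(w=14) 1-4(w=6) 1-7(w=13) 2-5(w=9) 2-6(w=14) 3-8(w=1)

step 1: add edge 3-8 (w=1); MST = {3-8(w=1)}
step 2: add edge 0-5 (w=5); MST = {0-5(w=5) 3-8(w=1)}
step 3: add edge 1-4 (w=6); MST = {0-5(w=5) 1-4(w=6) 3-8(w=1)}
step 4: add edge 2-5 (w=9); MST = {0-5(w=5) 1-4(w=6) 2-5(w=9) 3-8(w=1)}
step 5: add edge 0-1 (w=10); MST = {0-1(w=10) 0-5(w=5) 1-4(w=6) 2-5(w=9) 3-8(w=1)}
step 6: add edge 1-7 (w=13); MST = {0-1(w=10) 0-5(w=5) 1-4(w=6) 1-7(w=13) 2-5(w=9) 3-8(w=1)}
step 7: add edge 1-3 (w=14); MST = {0-1(w=10) 0-5(w=5) 1-3(w=14) 1-4(w=6) 1-7(w=13) 2-5(w=9) 3-8(w=1)}
step 8: add edge 2-6 (w=14); MST = {0-1(w=10) 0-5(w=5) 1-3(w=14) 1-4(w=6) 1-7(w=13) 2-5(w=9) 2-6(w=14) 3-8(w=1)}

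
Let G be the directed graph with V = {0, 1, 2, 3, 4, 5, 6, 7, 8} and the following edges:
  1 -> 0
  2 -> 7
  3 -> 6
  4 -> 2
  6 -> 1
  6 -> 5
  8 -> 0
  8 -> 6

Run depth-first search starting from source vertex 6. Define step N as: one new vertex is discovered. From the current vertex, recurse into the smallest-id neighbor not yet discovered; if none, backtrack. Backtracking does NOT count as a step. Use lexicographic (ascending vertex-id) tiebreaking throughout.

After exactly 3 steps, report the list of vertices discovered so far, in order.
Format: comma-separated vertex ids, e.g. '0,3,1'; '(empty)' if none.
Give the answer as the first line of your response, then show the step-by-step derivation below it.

6,1,0

step 1: discover 6; path=6; order=6
step 2: discover 1; path=6>1; order=6,1
step 3: discover 0; path=6>1>0; order=6,1,0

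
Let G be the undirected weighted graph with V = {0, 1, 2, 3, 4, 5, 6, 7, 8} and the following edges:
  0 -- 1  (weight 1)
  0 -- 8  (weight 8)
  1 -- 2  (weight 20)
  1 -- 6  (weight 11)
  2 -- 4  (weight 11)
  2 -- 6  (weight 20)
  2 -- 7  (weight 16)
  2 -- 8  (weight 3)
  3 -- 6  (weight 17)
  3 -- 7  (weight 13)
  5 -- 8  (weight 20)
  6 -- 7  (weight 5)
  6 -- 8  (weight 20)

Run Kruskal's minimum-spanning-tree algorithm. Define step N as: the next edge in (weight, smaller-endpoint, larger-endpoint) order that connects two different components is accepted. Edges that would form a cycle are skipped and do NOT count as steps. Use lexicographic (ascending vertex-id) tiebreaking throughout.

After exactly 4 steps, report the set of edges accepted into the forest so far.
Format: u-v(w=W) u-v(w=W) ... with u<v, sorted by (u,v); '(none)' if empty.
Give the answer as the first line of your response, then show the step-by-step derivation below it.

0-1(w=1) 0-8(w=8) 2-8(w=3) 6-7(w=5)

step 1: add edge 0-1 (w=1); MST = {0-1(w=1)}
step 2: add edge 2-8 (w=3); MST = {0-1(w=1) 2-8(w=3)}
step 3: add edge 6-7 (w=5); MST = {0-1(w=1) 2-8(w=3) 6-7(w=5)}
step 4: add edge 0-8 (w=8); MST = {0-1(w=1) 0-8(w=8) 2-8(w=3) 6-7(w=5)}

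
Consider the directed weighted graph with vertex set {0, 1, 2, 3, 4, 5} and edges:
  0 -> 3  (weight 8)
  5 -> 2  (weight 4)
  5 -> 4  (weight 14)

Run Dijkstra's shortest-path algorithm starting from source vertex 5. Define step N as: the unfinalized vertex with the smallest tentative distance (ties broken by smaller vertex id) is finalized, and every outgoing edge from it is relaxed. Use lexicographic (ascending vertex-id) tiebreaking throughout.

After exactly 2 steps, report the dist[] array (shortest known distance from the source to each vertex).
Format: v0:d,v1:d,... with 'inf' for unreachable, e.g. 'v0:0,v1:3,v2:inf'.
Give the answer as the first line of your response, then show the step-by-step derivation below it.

v0:inf,v1:inf,v2:4,v3:inf,v4:14,v5:0

step 1: dist = v0:inf,v1:inf,v2:4,v3:inf,v4:14,v5:0
step 2: dist = v0:inf,v1:inf,v2:4,v3:inf,v4:14,v5:0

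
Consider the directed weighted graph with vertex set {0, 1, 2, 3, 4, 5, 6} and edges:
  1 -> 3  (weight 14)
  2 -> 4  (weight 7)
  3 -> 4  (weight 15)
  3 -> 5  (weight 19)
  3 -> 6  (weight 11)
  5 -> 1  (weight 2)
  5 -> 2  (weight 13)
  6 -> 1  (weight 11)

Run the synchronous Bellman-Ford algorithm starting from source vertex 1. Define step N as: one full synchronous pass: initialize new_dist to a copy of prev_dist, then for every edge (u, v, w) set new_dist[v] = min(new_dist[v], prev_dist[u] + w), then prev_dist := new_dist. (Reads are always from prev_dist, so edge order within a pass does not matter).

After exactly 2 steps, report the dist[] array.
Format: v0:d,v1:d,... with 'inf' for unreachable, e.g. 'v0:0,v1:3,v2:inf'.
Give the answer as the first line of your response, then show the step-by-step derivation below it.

v0:inf,v1:0,v2:inf,v3:14,v4:29,v5:33,v6:25

step 1: dist = v0:inf,v1:0,v2:inf,v3:14,v4:inf,v5:inf,v6:inf
step 2: dist = v0:inf,v1:0,v2:inf,v3:14,v4:29,v5:33,v6:25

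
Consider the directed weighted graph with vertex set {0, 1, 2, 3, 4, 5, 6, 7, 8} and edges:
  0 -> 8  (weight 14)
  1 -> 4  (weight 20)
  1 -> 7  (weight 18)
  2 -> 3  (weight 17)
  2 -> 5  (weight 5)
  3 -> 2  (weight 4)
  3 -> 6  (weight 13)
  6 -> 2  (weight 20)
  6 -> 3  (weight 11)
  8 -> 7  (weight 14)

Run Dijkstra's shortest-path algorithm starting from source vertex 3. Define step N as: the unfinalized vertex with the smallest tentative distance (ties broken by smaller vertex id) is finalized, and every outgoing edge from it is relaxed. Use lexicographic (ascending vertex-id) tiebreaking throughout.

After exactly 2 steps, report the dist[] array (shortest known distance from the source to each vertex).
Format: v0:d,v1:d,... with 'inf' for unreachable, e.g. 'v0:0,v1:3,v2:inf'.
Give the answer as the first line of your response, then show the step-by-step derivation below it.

v0:inf,v1:inf,v2:4,v3:0,v4:inf,v5:9,v6:13,v7:inf,v8:inf

step 1: dist = v0:inf,v1:inf,v2:4,v3:0,v4:inf,v5:inf,v6:13,v7:inf,v8:inf
step 2: dist = v0:inf,v1:inf,v2:4,v3:0,v4:inf,v5:9,v6:13,v7:inf,v8:inf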